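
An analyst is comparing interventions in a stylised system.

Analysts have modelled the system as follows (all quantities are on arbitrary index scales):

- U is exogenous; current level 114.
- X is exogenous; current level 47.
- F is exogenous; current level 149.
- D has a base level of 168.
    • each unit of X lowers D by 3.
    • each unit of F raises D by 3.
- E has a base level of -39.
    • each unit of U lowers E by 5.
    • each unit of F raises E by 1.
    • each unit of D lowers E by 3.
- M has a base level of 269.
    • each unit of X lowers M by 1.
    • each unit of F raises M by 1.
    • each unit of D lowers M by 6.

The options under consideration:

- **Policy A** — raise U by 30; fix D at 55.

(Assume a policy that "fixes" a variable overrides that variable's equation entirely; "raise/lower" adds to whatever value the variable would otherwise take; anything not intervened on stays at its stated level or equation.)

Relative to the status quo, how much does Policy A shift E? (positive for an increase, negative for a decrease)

Baseline:
  U = 114
  X = 47
  F = 149
  D = 168 − 3·47 + 3·149 = 474
  E = -39 − 5·114 + 149 − 3·474 = -1882
Policy A (U + 30, D := 55):
  U = 114 + 30 = 144
  X = 47
  F = 149
  D = 55
  E = -39 − 5·144 + 149 − 3·55 = -775
Change in E: -775 − (-1882) = 1107

1107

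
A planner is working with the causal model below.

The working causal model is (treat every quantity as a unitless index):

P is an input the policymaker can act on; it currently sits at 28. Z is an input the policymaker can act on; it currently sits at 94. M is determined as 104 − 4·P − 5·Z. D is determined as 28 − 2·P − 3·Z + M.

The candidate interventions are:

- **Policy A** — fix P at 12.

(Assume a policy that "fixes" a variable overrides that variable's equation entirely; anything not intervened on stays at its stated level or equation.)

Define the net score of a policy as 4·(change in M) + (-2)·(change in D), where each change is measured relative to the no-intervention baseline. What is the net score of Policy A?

64

Baseline:
  P = 28
  Z = 94
  M = 104 − 4·28 − 5·94 = -478
  D = 28 − 2·28 − 3·94 + (-478) = -788
Policy A (P := 12):
  P = 12
  Z = 94
  M = 104 − 4·12 − 5·94 = -414
  D = 28 − 2·12 − 3·94 + (-414) = -692
ΔM = -414 − (-478) = 64; ΔD = -692 − (-788) = 96
Score = 4·64 + (-2)·96 = 64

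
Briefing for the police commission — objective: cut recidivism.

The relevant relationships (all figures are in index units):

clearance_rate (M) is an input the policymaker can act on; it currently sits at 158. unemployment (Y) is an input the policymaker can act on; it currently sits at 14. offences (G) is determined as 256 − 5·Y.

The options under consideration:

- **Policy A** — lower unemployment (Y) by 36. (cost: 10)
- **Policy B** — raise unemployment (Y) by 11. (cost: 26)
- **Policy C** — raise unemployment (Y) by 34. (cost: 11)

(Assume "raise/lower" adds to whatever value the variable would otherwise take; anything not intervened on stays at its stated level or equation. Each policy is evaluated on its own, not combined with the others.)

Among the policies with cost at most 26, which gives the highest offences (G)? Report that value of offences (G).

Policy A (Y − 36):
  Y = 14 − 36 = -22
  G = 256 − 5·(-22) = 366
Policy B (Y + 11):
  Y = 14 + 11 = 25
  G = 256 − 5·25 = 131
Policy C (Y + 34):
  Y = 14 + 34 = 48
  G = 256 − 5·48 = 16
Comparing — Policy A: G=366, Policy B: G=131, Policy C: G=16. Highest is 366 (Policy A).

366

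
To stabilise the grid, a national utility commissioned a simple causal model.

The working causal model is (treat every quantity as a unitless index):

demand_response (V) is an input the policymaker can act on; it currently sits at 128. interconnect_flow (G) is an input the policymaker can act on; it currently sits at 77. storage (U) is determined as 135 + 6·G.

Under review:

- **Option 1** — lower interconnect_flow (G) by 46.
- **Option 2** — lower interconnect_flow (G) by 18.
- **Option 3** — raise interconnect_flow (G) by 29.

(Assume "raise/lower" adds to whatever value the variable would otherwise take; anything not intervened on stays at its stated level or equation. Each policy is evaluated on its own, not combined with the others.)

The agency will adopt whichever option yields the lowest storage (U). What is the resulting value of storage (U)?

321

Option 1 (G − 46):
  G = 77 − 46 = 31
  U = 135 + 6·31 = 321
Option 2 (G − 18):
  G = 77 − 18 = 59
  U = 135 + 6·59 = 489
Option 3 (G + 29):
  G = 77 + 29 = 106
  U = 135 + 6·106 = 771
Comparing — Option 1: U=321, Option 2: U=489, Option 3: U=771. Lowest is 321 (Option 1).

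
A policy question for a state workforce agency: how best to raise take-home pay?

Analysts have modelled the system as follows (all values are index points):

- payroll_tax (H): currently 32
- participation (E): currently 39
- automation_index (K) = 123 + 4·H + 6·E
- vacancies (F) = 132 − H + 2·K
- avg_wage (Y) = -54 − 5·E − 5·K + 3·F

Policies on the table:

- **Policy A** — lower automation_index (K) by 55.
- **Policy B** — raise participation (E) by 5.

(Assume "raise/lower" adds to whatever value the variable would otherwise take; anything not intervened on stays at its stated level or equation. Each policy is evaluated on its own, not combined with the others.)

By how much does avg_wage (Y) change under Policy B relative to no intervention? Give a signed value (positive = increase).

Baseline:
  H = 32
  E = 39
  K = 123 + 4·32 + 6·39 = 485
  F = 132 − 32 + 2·485 = 1070
  Y = -54 − 5·39 − 5·485 + 3·1070 = 536
Policy B (E + 5):
  H = 32
  E = 39 + 5 = 44
  K = 123 + 4·32 + 6·44 = 515
  F = 132 − 32 + 2·515 = 1130
  Y = -54 − 5·44 − 5·515 + 3·1130 = 541
Change in Y: 541 − 536 = 5

5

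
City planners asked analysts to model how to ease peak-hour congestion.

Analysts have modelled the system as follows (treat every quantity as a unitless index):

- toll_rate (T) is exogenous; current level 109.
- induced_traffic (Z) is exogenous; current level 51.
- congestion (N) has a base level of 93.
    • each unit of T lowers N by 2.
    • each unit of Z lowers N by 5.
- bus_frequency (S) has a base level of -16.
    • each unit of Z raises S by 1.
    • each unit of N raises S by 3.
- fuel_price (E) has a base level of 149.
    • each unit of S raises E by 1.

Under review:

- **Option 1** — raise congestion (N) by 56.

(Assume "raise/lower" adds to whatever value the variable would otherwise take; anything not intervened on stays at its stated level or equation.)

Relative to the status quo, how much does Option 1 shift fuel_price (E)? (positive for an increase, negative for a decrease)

Baseline:
  T = 109
  Z = 51
  N = 93 − 2·109 − 5·51 = -380
  S = -16 + 51 + 3·(-380) = -1105
  E = 149 + (-1105) = -956
Option 1 (N + 56):
  T = 109
  Z = 51
  N = 93 − 2·109 − 5·51 (+56 from intervention) = -324
  S = -16 + 51 + 3·(-324) = -937
  E = 149 + (-937) = -788
Change in E: -788 − (-956) = 168

168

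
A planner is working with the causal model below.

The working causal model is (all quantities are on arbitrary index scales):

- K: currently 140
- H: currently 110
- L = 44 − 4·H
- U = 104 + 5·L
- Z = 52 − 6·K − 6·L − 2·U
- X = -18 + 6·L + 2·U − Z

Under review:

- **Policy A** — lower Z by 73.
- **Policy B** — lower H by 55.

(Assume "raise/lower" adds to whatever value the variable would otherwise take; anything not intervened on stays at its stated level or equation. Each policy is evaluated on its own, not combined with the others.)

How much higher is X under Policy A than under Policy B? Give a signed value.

-6967

Policy A (Z − 73):
  K = 140
  H = 110
  L = 44 − 4·110 = -396
  U = 104 + 5·(-396) = -1876
  Z = 52 − 6·140 − 6·(-396) − 2·(-1876) (−73 from intervention) = 5267
  X = -18 + 6·(-396) + 2·(-1876) − 5267 = -11413
Policy B (H − 55):
  K = 140
  H = 110 − 55 = 55
  L = 44 − 4·55 = -176
  U = 104 + 5·(-176) = -776
  Z = 52 − 6·140 − 6·(-176) − 2·(-776) = 1820
  X = -18 + 6·(-176) + 2·(-776) − 1820 = -4446
X: -11413 − (-4446) = -6967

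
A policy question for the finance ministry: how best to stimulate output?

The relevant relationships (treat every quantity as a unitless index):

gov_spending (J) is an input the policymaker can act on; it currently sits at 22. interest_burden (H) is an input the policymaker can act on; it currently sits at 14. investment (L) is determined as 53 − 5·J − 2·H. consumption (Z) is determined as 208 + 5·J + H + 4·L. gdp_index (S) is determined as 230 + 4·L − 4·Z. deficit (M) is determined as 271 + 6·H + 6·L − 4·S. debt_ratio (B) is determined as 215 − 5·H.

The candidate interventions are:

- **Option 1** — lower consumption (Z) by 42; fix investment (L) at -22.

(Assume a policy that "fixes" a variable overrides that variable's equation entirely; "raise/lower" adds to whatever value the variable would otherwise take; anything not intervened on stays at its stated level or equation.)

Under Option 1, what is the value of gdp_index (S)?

Option 1 (Z − 42, L := -22):
  J = 22
  H = 14
  L = -22
  Z = 208 + 5·22 + 14 + 4·(-22) (−42 from intervention) = 202
  S = 230 + 4·(-22) − 4·202 = -666

-666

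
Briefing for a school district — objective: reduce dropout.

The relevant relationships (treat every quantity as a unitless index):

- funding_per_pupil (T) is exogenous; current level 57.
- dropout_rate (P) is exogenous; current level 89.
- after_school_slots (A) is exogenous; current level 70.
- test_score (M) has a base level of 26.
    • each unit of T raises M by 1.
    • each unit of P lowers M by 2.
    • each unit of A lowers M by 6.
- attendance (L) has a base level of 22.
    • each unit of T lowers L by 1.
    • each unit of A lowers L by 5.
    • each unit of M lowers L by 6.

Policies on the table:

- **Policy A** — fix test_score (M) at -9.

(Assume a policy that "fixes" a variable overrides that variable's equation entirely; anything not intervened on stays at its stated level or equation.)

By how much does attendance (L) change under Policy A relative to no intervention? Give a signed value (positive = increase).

Baseline:
  T = 57
  P = 89
  A = 70
  M = 26 + 57 − 2·89 − 6·70 = -515
  L = 22 − 57 − 5·70 − 6·(-515) = 2705
Policy A (M := -9):
  T = 57
  P = 89
  A = 70
  M = -9
  L = 22 − 57 − 5·70 − 6·(-9) = -331
Change in L: -331 − 2705 = -3036

-3036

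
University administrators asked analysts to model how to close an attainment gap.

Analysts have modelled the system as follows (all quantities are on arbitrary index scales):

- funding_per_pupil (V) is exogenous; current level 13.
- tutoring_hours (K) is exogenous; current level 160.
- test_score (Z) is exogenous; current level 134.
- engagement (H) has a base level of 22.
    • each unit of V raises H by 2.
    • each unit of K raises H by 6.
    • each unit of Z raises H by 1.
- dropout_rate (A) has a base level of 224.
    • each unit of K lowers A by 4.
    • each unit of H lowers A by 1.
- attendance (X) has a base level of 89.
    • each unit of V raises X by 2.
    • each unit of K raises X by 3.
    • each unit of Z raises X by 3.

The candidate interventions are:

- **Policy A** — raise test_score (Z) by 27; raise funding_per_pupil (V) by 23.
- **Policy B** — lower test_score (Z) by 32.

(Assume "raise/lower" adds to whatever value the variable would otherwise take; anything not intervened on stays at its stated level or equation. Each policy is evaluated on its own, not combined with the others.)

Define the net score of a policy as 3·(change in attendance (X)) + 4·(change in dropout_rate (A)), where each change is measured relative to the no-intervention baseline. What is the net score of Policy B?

Baseline:
  V = 13
  K = 160
  Z = 134
  H = 22 + 2·13 + 6·160 + 134 = 1142
  A = 224 − 4·160 − 1142 = -1558
  X = 89 + 2·13 + 3·160 + 3·134 = 997
Policy B (Z − 32):
  V = 13
  K = 160
  Z = 134 − 32 = 102
  H = 22 + 2·13 + 6·160 + 102 = 1110
  A = 224 − 4·160 − 1110 = -1526
  X = 89 + 2·13 + 3·160 + 3·102 = 901
ΔX = 901 − 997 = -96; ΔA = -1526 − (-1558) = 32
Score = 3·(-96) + 4·32 = -160

-160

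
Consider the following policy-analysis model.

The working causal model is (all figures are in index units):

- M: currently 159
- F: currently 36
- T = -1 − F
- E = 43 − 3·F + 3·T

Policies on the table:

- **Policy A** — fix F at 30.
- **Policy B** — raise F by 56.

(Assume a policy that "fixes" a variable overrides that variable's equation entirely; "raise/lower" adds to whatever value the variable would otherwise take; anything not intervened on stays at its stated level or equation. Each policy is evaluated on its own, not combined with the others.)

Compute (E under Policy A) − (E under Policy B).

Policy A (F := 30):
  F = 30
  T = -1 − 30 = -31
  E = 43 − 3·30 + 3·(-31) = -140
Policy B (F + 56):
  F = 36 + 56 = 92
  T = -1 − 92 = -93
  E = 43 − 3·92 + 3·(-93) = -512
E: -140 − (-512) = 372

372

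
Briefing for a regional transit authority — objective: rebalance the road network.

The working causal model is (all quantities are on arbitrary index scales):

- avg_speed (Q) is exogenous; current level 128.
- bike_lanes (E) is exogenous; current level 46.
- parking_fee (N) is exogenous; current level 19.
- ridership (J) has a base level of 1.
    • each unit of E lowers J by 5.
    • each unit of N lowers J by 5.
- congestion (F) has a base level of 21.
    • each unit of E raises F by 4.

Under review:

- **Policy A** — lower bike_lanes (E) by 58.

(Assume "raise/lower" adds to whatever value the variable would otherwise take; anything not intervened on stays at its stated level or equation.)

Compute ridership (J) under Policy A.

-34

Policy A (E − 58):
  E = 46 − 58 = -12
  N = 19
  J = 1 − 5·(-12) − 5·19 = -34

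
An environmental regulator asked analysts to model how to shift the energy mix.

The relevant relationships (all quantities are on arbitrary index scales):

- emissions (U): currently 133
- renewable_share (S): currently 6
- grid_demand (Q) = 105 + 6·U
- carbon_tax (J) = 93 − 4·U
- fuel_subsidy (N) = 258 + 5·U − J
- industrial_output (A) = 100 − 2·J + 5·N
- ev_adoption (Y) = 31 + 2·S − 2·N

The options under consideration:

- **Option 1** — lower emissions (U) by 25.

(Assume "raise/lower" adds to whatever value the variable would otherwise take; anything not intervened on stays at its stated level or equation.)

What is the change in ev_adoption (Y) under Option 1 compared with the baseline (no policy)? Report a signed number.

450

Baseline:
  U = 133
  S = 6
  J = 93 − 4·133 = -439
  N = 258 + 5·133 − (-439) = 1362
  Y = 31 + 2·6 − 2·1362 = -2681
Option 1 (U − 25):
  U = 133 − 25 = 108
  S = 6
  J = 93 − 4·108 = -339
  N = 258 + 5·108 − (-339) = 1137
  Y = 31 + 2·6 − 2·1137 = -2231
Change in Y: -2231 − (-2681) = 450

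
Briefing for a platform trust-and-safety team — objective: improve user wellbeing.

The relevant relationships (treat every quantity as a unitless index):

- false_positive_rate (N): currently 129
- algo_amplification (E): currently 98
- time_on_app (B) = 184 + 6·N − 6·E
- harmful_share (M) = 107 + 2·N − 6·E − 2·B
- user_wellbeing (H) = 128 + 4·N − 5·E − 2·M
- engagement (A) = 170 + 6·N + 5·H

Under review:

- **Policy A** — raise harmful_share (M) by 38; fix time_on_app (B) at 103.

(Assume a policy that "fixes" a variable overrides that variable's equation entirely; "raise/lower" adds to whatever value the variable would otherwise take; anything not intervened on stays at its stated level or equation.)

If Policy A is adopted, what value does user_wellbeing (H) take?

936

Policy A (M + 38, B := 103):
  N = 129
  E = 98
  B = 103
  M = 107 + 2·129 − 6·98 − 2·103 (+38 from intervention) = -391
  H = 128 + 4·129 − 5·98 − 2·(-391) = 936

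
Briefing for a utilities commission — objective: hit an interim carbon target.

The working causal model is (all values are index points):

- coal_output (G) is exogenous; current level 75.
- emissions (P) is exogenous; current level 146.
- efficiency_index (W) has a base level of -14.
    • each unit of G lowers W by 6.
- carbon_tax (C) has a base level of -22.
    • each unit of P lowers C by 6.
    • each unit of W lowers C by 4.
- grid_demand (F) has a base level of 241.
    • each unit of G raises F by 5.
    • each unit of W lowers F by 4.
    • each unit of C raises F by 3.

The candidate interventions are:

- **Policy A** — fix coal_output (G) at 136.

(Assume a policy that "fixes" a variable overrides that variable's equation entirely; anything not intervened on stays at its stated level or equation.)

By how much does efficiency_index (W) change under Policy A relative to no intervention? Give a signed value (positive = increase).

Baseline:
  G = 75
  W = -14 − 6·75 = -464
Policy A (G := 136):
  G = 136
  W = -14 − 6·136 = -830
Change in W: -830 − (-464) = -366

-366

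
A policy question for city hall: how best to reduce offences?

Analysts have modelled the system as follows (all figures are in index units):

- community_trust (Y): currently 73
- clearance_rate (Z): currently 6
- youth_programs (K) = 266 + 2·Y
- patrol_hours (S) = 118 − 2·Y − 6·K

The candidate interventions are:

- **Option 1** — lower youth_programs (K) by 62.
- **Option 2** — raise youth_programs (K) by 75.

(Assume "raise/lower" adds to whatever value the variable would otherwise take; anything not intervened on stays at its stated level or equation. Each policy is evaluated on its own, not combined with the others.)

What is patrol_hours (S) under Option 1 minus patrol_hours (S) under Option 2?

822

Option 1 (K − 62):
  Y = 73
  K = 266 + 2·73 (−62 from intervention) = 350
  S = 118 − 2·73 − 6·350 = -2128
Option 2 (K + 75):
  Y = 73
  K = 266 + 2·73 (+75 from intervention) = 487
  S = 118 − 2·73 − 6·487 = -2950
S: -2128 − (-2950) = 822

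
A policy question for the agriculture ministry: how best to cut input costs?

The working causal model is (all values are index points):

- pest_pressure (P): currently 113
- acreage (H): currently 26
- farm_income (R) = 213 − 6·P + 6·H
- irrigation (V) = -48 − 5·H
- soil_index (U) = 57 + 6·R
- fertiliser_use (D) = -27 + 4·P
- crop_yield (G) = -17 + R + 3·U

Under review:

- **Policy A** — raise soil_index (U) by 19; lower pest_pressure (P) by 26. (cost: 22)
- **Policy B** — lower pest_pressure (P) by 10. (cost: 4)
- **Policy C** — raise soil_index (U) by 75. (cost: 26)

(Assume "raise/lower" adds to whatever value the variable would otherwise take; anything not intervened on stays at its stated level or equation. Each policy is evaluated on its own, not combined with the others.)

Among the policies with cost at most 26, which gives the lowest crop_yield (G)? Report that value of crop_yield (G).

Policy A (U + 19, P − 26):
  P = 113 − 26 = 87
  H = 26
  R = 213 − 6·87 + 6·26 = -153
  U = 57 + 6·(-153) (+19 from intervention) = -842
  G = -17 + (-153) + 3·(-842) = -2696
Policy B (P − 10):
  P = 113 − 10 = 103
  H = 26
  R = 213 − 6·103 + 6·26 = -249
  U = 57 + 6·(-249) = -1437
  G = -17 + (-249) + 3·(-1437) = -4577
Policy C (U + 75):
  P = 113
  H = 26
  R = 213 − 6·113 + 6·26 = -309
  U = 57 + 6·(-309) (+75 from intervention) = -1722
  G = -17 + (-309) + 3·(-1722) = -5492
Comparing — Policy A: G=-2696, Policy B: G=-4577, Policy C: G=-5492. Lowest is -5492 (Policy C).

-5492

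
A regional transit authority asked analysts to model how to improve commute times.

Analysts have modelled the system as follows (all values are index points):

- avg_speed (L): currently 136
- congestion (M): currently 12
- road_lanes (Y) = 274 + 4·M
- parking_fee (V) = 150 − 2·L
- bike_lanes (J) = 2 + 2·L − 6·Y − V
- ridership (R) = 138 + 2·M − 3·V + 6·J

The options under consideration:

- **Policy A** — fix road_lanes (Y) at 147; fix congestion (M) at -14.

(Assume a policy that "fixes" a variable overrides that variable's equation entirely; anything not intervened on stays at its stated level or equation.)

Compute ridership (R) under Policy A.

-2440

Policy A (Y := 147, M := -14):
  L = 136
  M = -14
  Y = 147
  V = 150 − 2·136 = -122
  J = 2 + 2·136 − 6·147 − (-122) = -486
  R = 138 + 2·(-14) − 3·(-122) + 6·(-486) = -2440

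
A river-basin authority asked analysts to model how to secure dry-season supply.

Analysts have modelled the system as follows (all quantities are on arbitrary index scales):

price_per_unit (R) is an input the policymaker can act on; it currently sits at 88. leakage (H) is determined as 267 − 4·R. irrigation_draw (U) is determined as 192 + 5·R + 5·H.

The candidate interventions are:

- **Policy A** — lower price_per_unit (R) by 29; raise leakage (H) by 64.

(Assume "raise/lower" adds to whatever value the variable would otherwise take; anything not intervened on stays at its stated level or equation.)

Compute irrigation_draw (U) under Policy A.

Policy A (R − 29, H + 64):
  R = 88 − 29 = 59
  H = 267 − 4·59 (+64 from intervention) = 95
  U = 192 + 5·59 + 5·95 = 962

962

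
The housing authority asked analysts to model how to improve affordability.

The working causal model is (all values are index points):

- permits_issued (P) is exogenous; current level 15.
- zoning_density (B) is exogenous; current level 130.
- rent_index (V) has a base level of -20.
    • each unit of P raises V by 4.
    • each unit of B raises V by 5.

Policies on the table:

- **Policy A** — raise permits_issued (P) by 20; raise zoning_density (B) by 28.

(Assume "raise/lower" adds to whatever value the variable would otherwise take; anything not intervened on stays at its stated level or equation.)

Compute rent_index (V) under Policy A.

910

Policy A (P + 20, B + 28):
  P = 15 + 20 = 35
  B = 130 + 28 = 158
  V = -20 + 4·35 + 5·158 = 910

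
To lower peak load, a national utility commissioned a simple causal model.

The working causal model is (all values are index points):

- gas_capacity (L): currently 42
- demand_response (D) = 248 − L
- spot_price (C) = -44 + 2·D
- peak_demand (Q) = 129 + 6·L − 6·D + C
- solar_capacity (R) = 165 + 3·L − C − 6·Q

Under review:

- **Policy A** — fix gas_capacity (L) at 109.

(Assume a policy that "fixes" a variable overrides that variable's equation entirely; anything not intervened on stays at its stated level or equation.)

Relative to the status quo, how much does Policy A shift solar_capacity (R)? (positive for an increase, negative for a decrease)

-3685

Baseline:
  L = 42
  D = 248 − 42 = 206
  C = -44 + 2·206 = 368
  Q = 129 + 6·42 − 6·206 + 368 = -487
  R = 165 + 3·42 − 368 − 6·(-487) = 2845
Policy A (L := 109):
  L = 109
  D = 248 − 109 = 139
  C = -44 + 2·139 = 234
  Q = 129 + 6·109 − 6·139 + 234 = 183
  R = 165 + 3·109 − 234 − 6·183 = -840
Change in R: -840 − 2845 = -3685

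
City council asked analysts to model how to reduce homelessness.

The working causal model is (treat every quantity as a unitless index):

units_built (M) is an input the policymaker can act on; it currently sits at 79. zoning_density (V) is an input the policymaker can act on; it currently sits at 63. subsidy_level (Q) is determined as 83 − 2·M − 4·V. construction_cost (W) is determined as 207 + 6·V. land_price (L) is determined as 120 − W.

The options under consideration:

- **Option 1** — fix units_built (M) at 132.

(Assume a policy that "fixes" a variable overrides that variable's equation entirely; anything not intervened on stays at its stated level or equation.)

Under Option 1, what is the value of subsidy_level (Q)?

-433

Option 1 (M := 132):
  M = 132
  V = 63
  Q = 83 − 2·132 − 4·63 = -433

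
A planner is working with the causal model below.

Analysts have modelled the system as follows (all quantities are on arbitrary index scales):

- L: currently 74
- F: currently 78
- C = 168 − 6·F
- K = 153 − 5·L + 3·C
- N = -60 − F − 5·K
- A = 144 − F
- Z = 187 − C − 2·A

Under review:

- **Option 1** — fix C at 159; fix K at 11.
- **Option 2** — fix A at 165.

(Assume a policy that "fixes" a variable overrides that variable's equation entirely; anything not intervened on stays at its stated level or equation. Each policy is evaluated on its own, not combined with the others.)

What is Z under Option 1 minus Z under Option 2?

Option 1 (C := 159, K := 11):
  F = 78
  C = 159
  A = 144 − 78 = 66
  Z = 187 − 159 − 2·66 = -104
Option 2 (A := 165):
  F = 78
  C = 168 − 6·78 = -300
  A = 165
  Z = 187 − (-300) − 2·165 = 157
Z: -104 − 157 = -261

-261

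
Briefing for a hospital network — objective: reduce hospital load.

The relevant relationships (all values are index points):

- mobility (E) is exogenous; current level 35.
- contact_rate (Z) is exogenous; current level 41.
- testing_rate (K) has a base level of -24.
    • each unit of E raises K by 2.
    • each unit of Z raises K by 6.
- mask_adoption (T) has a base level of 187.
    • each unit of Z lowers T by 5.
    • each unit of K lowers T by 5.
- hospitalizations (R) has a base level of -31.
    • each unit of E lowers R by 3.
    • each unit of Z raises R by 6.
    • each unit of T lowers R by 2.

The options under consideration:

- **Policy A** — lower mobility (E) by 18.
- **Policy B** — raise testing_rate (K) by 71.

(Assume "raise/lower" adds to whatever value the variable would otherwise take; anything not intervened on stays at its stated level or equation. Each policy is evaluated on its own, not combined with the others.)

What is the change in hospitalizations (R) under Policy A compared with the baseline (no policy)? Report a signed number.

Baseline:
  E = 35
  Z = 41
  K = -24 + 2·35 + 6·41 = 292
  T = 187 − 5·41 − 5·292 = -1478
  R = -31 − 3·35 + 6·41 − 2·(-1478) = 3066
Policy A (E − 18):
  E = 35 − 18 = 17
  Z = 41
  K = -24 + 2·17 + 6·41 = 256
  T = 187 − 5·41 − 5·256 = -1298
  R = -31 − 3·17 + 6·41 − 2·(-1298) = 2760
Change in R: 2760 − 3066 = -306

-306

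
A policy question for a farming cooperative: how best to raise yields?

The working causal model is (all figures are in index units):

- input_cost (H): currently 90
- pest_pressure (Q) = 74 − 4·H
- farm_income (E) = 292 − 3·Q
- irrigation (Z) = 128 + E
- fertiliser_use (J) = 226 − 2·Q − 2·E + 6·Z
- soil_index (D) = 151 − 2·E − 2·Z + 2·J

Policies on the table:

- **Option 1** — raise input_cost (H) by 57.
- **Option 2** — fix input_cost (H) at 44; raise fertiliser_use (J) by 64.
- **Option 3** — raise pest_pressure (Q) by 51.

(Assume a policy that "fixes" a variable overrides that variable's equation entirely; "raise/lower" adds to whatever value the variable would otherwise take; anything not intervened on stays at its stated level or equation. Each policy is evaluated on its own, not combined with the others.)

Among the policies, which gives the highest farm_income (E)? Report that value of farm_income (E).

1834

Option 1 (H + 57):
  H = 90 + 57 = 147
  Q = 74 − 4·147 = -514
  E = 292 − 3·(-514) = 1834
Option 2 (H := 44, J + 64):
  H = 44
  Q = 74 − 4·44 = -102
  E = 292 − 3·(-102) = 598
Option 3 (Q + 51):
  H = 90
  Q = 74 − 4·90 (+51 from intervention) = -235
  E = 292 − 3·(-235) = 997
Comparing — Option 1: E=1834, Option 2: E=598, Option 3: E=997. Highest is 1834 (Option 1).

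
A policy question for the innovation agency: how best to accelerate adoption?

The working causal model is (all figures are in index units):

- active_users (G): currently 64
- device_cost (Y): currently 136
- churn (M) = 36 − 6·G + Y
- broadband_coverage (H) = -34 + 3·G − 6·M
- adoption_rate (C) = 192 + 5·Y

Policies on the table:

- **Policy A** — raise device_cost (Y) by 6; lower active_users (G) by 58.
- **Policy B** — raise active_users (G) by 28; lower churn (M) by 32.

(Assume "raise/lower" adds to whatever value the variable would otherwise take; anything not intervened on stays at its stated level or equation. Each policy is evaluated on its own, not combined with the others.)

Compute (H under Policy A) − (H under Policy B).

-3582

Policy A (Y + 6, G − 58):
  G = 64 − 58 = 6
  Y = 136 + 6 = 142
  M = 36 − 6·6 + 142 = 142
  H = -34 + 3·6 − 6·142 = -868
Policy B (G + 28, M − 32):
  G = 64 + 28 = 92
  Y = 136
  M = 36 − 6·92 + 136 (−32 from intervention) = -412
  H = -34 + 3·92 − 6·(-412) = 2714
H: -868 − 2714 = -3582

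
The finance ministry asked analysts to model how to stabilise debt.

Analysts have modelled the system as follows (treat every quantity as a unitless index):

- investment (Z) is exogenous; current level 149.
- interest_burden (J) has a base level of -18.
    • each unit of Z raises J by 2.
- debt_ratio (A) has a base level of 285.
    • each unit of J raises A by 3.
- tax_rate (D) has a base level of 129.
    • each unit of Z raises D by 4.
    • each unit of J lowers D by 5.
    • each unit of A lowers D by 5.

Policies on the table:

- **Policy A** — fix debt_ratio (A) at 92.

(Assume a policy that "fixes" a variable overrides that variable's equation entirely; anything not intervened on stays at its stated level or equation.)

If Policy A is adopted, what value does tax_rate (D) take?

-1135

Policy A (A := 92):
  Z = 149
  J = -18 + 2·149 = 280
  A = 92
  D = 129 + 4·149 − 5·280 − 5·92 = -1135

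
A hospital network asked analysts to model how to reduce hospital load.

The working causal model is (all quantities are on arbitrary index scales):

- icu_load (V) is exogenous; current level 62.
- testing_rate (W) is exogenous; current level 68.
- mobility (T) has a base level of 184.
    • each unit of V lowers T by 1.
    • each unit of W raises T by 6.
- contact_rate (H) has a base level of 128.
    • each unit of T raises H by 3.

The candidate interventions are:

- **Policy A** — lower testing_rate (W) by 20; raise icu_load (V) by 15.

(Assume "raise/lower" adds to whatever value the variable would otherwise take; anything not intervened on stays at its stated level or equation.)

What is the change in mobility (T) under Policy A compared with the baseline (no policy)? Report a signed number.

-135

Baseline:
  V = 62
  W = 68
  T = 184 − 62 + 6·68 = 530
Policy A (W − 20, V + 15):
  V = 62 + 15 = 77
  W = 68 − 20 = 48
  T = 184 − 77 + 6·48 = 395
Change in T: 395 − 530 = -135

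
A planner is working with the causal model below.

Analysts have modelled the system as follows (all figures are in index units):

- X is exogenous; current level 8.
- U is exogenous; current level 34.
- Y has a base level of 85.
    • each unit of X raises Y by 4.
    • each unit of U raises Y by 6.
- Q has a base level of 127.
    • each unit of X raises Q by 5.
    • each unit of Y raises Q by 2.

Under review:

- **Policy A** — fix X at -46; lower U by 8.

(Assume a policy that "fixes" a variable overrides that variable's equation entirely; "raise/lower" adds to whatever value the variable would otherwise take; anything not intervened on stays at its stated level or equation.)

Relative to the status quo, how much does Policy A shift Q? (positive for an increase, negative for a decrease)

Baseline:
  X = 8
  U = 34
  Y = 85 + 4·8 + 6·34 = 321
  Q = 127 + 5·8 + 2·321 = 809
Policy A (X := -46, U − 8):
  X = -46
  U = 34 − 8 = 26
  Y = 85 + 4·(-46) + 6·26 = 57
  Q = 127 + 5·(-46) + 2·57 = 11
Change in Q: 11 − 809 = -798

-798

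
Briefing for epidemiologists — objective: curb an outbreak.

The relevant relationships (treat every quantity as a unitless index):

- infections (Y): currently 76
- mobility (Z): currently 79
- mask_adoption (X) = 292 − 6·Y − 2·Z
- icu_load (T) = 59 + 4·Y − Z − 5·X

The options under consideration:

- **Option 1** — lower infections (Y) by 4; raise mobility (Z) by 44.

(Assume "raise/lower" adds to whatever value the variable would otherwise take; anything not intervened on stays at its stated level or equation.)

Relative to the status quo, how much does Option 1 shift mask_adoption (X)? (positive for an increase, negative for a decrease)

-64

Baseline:
  Y = 76
  Z = 79
  X = 292 − 6·76 − 2·79 = -322
Option 1 (Y − 4, Z + 44):
  Y = 76 − 4 = 72
  Z = 79 + 44 = 123
  X = 292 − 6·72 − 2·123 = -386
Change in X: -386 − (-322) = -64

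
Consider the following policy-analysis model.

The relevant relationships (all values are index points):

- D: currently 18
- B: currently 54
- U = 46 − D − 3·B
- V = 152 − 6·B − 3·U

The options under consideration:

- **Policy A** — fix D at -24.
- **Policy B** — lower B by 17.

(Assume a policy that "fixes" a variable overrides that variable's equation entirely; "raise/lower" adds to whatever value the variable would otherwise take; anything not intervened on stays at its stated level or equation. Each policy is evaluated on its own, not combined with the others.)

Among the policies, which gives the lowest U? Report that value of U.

-92

Policy A (D := -24):
  D = -24
  B = 54
  U = 46 − (-24) − 3·54 = -92
Policy B (B − 17):
  D = 18
  B = 54 − 17 = 37
  U = 46 − 18 − 3·37 = -83
Comparing — Policy A: U=-92, Policy B: U=-83. Lowest is -92 (Policy A).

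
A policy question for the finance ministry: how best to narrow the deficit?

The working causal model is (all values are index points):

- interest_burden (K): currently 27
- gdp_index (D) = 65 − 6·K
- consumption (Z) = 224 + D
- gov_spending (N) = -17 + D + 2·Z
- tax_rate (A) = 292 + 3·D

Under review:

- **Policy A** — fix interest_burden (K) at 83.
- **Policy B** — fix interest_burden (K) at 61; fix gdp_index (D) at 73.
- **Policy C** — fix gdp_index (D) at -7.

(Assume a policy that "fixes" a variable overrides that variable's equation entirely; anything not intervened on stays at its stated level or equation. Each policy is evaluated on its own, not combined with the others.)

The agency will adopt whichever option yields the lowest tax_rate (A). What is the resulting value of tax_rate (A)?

-1007

Policy A (K := 83):
  K = 83
  D = 65 − 6·83 = -433
  A = 292 + 3·(-433) = -1007
Policy B (K := 61, D := 73):
  K = 61
  D = 73
  A = 292 + 3·73 = 511
Policy C (D := -7):
  K = 27
  D = -7
  A = 292 + 3·(-7) = 271
Comparing — Policy A: A=-1007, Policy B: A=511, Policy C: A=271. Lowest is -1007 (Policy A).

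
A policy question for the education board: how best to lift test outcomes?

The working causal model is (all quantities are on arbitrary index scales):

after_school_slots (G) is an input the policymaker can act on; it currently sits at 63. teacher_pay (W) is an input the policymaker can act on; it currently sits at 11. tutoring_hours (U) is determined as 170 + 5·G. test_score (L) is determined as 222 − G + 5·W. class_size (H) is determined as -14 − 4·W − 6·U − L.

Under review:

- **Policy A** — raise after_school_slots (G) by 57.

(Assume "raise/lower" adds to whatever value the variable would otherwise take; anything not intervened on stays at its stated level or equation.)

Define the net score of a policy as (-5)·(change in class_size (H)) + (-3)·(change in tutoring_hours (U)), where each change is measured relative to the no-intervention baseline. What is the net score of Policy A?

7410

Baseline:
  G = 63
  W = 11
  U = 170 + 5·63 = 485
  L = 222 − 63 + 5·11 = 214
  H = -14 − 4·11 − 6·485 − 214 = -3182
Policy A (G + 57):
  G = 63 + 57 = 120
  W = 11
  U = 170 + 5·120 = 770
  L = 222 − 120 + 5·11 = 157
  H = -14 − 4·11 − 6·770 − 157 = -4835
ΔH = -4835 − (-3182) = -1653; ΔU = 770 − 485 = 285
Score = (-5)·(-1653) + (-3)·285 = 7410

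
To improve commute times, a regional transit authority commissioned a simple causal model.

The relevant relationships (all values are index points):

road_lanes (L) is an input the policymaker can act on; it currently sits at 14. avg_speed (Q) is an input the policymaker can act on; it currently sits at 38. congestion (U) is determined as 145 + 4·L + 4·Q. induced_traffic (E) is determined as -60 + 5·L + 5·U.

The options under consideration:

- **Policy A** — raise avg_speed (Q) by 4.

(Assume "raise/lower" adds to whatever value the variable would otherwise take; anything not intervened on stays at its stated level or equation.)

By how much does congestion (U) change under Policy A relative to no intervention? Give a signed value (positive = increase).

16

Baseline:
  L = 14
  Q = 38
  U = 145 + 4·14 + 4·38 = 353
Policy A (Q + 4):
  L = 14
  Q = 38 + 4 = 42
  U = 145 + 4·14 + 4·42 = 369
Change in U: 369 − 353 = 16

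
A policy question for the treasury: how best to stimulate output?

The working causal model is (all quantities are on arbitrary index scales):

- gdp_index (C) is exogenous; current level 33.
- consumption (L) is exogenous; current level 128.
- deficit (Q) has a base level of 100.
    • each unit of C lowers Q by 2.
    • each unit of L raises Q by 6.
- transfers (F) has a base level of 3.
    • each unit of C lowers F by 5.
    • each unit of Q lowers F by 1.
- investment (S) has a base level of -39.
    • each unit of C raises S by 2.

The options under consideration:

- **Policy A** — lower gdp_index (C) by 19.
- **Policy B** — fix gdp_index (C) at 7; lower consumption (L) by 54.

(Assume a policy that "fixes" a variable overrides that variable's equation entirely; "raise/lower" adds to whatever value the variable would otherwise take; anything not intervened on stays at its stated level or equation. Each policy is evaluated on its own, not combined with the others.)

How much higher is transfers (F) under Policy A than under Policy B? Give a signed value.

Policy A (C − 19):
  C = 33 − 19 = 14
  L = 128
  Q = 100 − 2·14 + 6·128 = 840
  F = 3 − 5·14 − 840 = -907
Policy B (C := 7, L − 54):
  C = 7
  L = 128 − 54 = 74
  Q = 100 − 2·7 + 6·74 = 530
  F = 3 − 5·7 − 530 = -562
F: -907 − (-562) = -345

-345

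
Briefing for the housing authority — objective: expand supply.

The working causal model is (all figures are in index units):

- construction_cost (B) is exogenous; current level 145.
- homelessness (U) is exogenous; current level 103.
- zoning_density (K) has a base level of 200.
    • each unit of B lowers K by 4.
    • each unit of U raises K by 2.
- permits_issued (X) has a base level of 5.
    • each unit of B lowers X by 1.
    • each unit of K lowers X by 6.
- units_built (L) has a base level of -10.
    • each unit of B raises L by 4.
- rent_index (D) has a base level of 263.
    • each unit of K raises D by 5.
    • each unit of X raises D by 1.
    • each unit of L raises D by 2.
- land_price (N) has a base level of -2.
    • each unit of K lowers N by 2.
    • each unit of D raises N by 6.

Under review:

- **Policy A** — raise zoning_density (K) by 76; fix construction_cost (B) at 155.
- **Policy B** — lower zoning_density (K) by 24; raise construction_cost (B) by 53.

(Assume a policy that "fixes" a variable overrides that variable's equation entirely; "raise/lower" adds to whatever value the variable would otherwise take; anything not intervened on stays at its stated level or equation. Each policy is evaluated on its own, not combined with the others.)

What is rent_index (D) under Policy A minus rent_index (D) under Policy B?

Policy A (K + 76, B := 155):
  B = 155
  U = 103
  K = 200 − 4·155 + 2·103 (+76 from intervention) = -138
  X = 5 − 155 − 6·(-138) = 678
  L = -10 + 4·155 = 610
  D = 263 + 5·(-138) + 678 + 2·610 = 1471
Policy B (K − 24, B + 53):
  B = 145 + 53 = 198
  U = 103
  K = 200 − 4·198 + 2·103 (−24 from intervention) = -410
  X = 5 − 198 − 6·(-410) = 2267
  L = -10 + 4·198 = 782
  D = 263 + 5·(-410) + 2267 + 2·782 = 2044
D: 1471 − 2044 = -573

-573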